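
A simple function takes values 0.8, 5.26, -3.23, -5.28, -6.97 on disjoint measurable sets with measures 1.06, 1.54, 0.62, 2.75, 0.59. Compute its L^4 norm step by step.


Step 1: Compute |f_i|^4 for each value:
  |0.8|^4 = 0.4096
  |5.26|^4 = 765.49609
  |-3.23|^4 = 108.845402
  |-5.28|^4 = 777.205187
  |-6.97|^4 = 2360.103845
Step 2: Multiply by measures and sum:
  0.4096 * 1.06 = 0.434176
  765.49609 * 1.54 = 1178.863978
  108.845402 * 0.62 = 67.484149
  777.205187 * 2.75 = 2137.314263
  2360.103845 * 0.59 = 1392.461268
Sum = 0.434176 + 1178.863978 + 67.484149 + 2137.314263 + 1392.461268 = 4776.557835
Step 3: Take the p-th root:
||f||_4 = (4776.557835)^(1/4) = 8.313402


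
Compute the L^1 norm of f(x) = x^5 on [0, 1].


Step 1: ||f||_1 = (integral_0^1 |x^5|^1 dx)^(1/1)
     = (integral_0^1 x^5 dx)^(1/1)
Step 2: integral_0^1 x^5 dx = [x^6/(6)] from 0 to 1 = 1^6/6
     = 1/6 = 0.166667
Step 3: ||f||_1 = (0.166667)^(1/1) = 0.166667


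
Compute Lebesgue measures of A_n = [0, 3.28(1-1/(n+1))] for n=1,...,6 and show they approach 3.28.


By continuity of measure from below: if A_n increases to A, then m(A_n) -> m(A).
Here A = [0, 3.28], so m(A) = 3.28
Step 1: a_1 = 3.28*(1 - 1/2) = 1.64, m(A_1) = 1.64
Step 2: a_2 = 3.28*(1 - 1/3) = 2.1867, m(A_2) = 2.1867
Step 3: a_3 = 3.28*(1 - 1/4) = 2.46, m(A_3) = 2.46
Step 4: a_4 = 3.28*(1 - 1/5) = 2.624, m(A_4) = 2.624
Step 5: a_5 = 3.28*(1 - 1/6) = 2.7333, m(A_5) = 2.7333
Step 6: a_6 = 3.28*(1 - 1/7) = 2.8114, m(A_6) = 2.8114
Limit: m(A_n) -> m([0,3.28]) = 3.28


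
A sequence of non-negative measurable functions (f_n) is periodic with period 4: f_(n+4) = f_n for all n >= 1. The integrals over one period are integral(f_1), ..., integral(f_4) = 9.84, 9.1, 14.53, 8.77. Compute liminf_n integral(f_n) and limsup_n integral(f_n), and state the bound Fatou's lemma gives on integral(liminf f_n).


The sequence (integral(f_n)) is periodic with period 4, repeating the values 9.84, 9.1, 14.53, 8.77 indefinitely.
Step 1: For a periodic sequence, every tail (a_m, a_(m+1), ...) contains all 4 period values infinitely often.
Step 2: Hence inf of every tail = min of the period values = min(9.84, 9.1, 14.53, 8.77) = 8.77.
        liminf_n integral(f_n) = sup over m of (inf of tail from m) = 8.77.
Step 3: Similarly sup of every tail = max of the period values = 14.53.
        limsup_n integral(f_n) = 14.53.
Step 4: Fatou's lemma: integral(liminf_n f_n) <= liminf_n integral(f_n) = 8.77.
        So the integral of the pointwise liminf is at most 8.77.


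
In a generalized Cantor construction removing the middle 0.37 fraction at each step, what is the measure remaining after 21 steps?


Step 1: At each step, fraction remaining = 1 - 0.37 = 0.63
Step 2: After 21 steps, measure = (0.63)^21
Result = 6.111552e-05


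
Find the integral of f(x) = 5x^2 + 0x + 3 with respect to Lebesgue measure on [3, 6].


The Lebesgue integral of a Riemann-integrable function agrees with the Riemann integral.
Antiderivative F(x) = (5/3)x^3 + (0/2)x^2 + 3x
F(6) = (5/3)*6^3 + (0/2)*6^2 + 3*6
     = (5/3)*216 + (0/2)*36 + 3*6
     = 360 + 0.0 + 18
     = 378
F(3) = 54
Integral = F(6) - F(3) = 378 - 54 = 324


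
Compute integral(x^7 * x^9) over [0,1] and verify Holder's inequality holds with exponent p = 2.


Step 1: Exact integral of f*g = integral(x^16, 0, 1) = 1/17
     = 0.058824
Step 2: Holder bound with p=2, q=2:
  ||f||_p = (integral x^14 dx)^(1/2) = (1/15)^(1/2) = 0.258199
  ||g||_q = (integral x^18 dx)^(1/2) = (1/19)^(1/2) = 0.229416
Step 3: Holder bound = ||f||_p * ||g||_q = 0.258199 * 0.229416 = 0.059235
Verification: 0.058824 <= 0.059235 (Holder holds)


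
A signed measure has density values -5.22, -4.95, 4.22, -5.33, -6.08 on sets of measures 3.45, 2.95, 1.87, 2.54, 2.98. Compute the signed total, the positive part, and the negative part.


Step 1: Compute signed measure on each set:
  Set 1: -5.22 * 3.45 = -18.009
  Set 2: -4.95 * 2.95 = -14.6025
  Set 3: 4.22 * 1.87 = 7.8914
  Set 4: -5.33 * 2.54 = -13.5382
  Set 5: -6.08 * 2.98 = -18.1184
Step 2: Total signed measure = (-18.009) + (-14.6025) + (7.8914) + (-13.5382) + (-18.1184)
     = -56.3767
Step 3: Positive part mu+(X) = sum of positive contributions = 7.8914
Step 4: Negative part mu-(X) = |sum of negative contributions| = 64.2681


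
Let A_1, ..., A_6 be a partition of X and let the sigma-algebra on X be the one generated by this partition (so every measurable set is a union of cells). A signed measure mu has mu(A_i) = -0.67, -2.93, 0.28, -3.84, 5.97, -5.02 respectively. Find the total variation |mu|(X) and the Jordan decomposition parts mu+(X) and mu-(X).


Step 1: Every measurable set is a union of atoms (the cells / points), so a Hahn decomposition is
  obtained by grouping atoms by sign: P = union of atoms with mu > 0, N = union of the remaining atoms.
  Atoms in P (indices): 3, 5;  atoms in N (indices): 1, 2, 4, 6
  Positive values: 0.28, 5.97
  Negative values: -0.67, -2.93, -3.84, -5.02
Step 2: mu+(X) = mu(P) = sum of positive atom values = 6.25
Step 3: mu-(X) = -mu(N) = sum of |negative atom values| = 12.46
Step 4: |mu|(X) = mu+(X) + mu-(X) = 6.25 + 12.46 = 18.71


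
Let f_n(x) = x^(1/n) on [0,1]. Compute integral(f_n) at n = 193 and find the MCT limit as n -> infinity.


At n = 193: f_193(x) = x^(1/193).
Step 1: integral(x^(1/193), 0, 1) = [x^(1/193+1) / (1/193+1)] from 0 to 1
     = 1 / (1/193 + 1) = 1 / ((193+1)/193) = 193/(193+1)
     = 193/194 = 0.994845
Step 2: As n -> infinity, f_n(x) = x^(1/n) -> 1 for x in (0,1], and f_n is increasing in n.
By MCT, lim_n integral(f_n) = integral(lim_n f_n) = integral(1, 0, 1) = 1.
Step 3: Verify convergence: 193/194 = 0.994845 -> 1


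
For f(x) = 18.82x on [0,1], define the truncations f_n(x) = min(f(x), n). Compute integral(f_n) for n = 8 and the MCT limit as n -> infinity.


f(x) = 18.82x on [0,1]; f_n(x) = min(18.82x, n). At n = 8:
Step 1: f(x) reaches 8 at x = 8/18.82 = 0.42508
Step 2: integral(f_8) = integral(18.82x, 0, 0.42508) + integral(8, 0.42508, 1)
       = 18.82*0.42508^2/2 + 8*(1 - 0.42508)
       = 1.700319 + 4.599362
       = 6.299681
Step 3: As n -> infinity, f_n increases to f, so by MCT integral(f_n) -> integral(f) = 18.82/2 = 9.41.
Convergence: integral(f_8) = 6.299681 -> 9.41 as n -> infinity


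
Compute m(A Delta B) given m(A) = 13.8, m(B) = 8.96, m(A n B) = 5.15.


m(A Delta B) = m(A) + m(B) - 2*m(A n B)
= 13.8 + 8.96 - 2*5.15
= 13.8 + 8.96 - 10.3
= 12.46


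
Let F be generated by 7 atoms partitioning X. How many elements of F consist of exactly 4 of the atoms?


Each element of F is a union of some subset of the 7 atoms.
Elements that are unions of exactly 4 atoms correspond to 4-element subsets of the 7 atoms.
Count = C(7, 4) = 7! / (4! * 3!) = 35.


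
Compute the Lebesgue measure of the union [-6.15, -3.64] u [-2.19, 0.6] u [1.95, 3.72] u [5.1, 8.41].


For pairwise disjoint intervals, m(union) = sum of lengths.
= (-3.64 - -6.15) + (0.6 - -2.19) + (3.72 - 1.95) + (8.41 - 5.1)
= 2.51 + 2.79 + 1.77 + 3.31
= 10.38


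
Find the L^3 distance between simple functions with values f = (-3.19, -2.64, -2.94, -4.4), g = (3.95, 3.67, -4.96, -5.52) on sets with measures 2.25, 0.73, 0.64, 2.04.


Step 1: Compute differences f_i - g_i:
  -3.19 - 3.95 = -7.14
  -2.64 - 3.67 = -6.31
  -2.94 - -4.96 = 2.02
  -4.4 - -5.52 = 1.12
Step 2: Compute |diff|^3 * measure for each set:
  |-7.14|^3 * 2.25 = 363.994344 * 2.25 = 818.987274
  |-6.31|^3 * 0.73 = 251.239591 * 0.73 = 183.404901
  |2.02|^3 * 0.64 = 8.242408 * 0.64 = 5.275141
  |1.12|^3 * 2.04 = 1.404928 * 2.04 = 2.866053
Step 3: Sum = 1010.53337
Step 4: ||f-g||_3 = (1010.53337)^(1/3) = 10.034989


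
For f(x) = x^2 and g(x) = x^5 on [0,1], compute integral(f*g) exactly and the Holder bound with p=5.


Step 1: Exact integral of f*g = integral(x^7, 0, 1) = 1/8
     = 0.125
Step 2: Holder bound with p=5, q=1.25:
  ||f||_p = (integral x^10 dx)^(1/5) = (1/11)^(1/5) = 0.619044
  ||g||_q = (integral x^6.25 dx)^(1/1.25) = (1/7.25)^(1/1.25) = 0.204989
Step 3: Holder bound = ||f||_p * ||g||_q = 0.619044 * 0.204989 = 0.126897
Verification: 0.125 <= 0.126897 (Holder holds)


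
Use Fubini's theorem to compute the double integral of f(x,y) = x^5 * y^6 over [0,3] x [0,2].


By Fubini's theorem, the double integral factors as a product of single integrals:
Step 1: integral_0^3 x^5 dx = [x^6/6] from 0 to 3
     = 3^6/6 = 121.5
Step 2: integral_0^2 y^6 dy = [y^7/7] from 0 to 2
     = 2^7/7 = 18.285714
Step 3: Double integral = 121.5 * 18.285714 = 2221.714286


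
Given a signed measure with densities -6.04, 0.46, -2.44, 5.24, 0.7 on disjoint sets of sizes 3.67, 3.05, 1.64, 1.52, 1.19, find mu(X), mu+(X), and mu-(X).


Step 1: Compute signed measure on each set:
  Set 1: -6.04 * 3.67 = -22.1668
  Set 2: 0.46 * 3.05 = 1.403
  Set 3: -2.44 * 1.64 = -4.0016
  Set 4: 5.24 * 1.52 = 7.9648
  Set 5: 0.7 * 1.19 = 0.833
Step 2: Total signed measure = (-22.1668) + (1.403) + (-4.0016) + (7.9648) + (0.833)
     = -15.9676
Step 3: Positive part mu+(X) = sum of positive contributions = 10.2008
Step 4: Negative part mu-(X) = |sum of negative contributions| = 26.1684


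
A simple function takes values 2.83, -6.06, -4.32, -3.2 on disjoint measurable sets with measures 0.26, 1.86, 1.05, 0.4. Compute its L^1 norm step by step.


Step 1: Compute |f_i|^1 for each value:
  |2.83|^1 = 2.83
  |-6.06|^1 = 6.06
  |-4.32|^1 = 4.32
  |-3.2|^1 = 3.2
Step 2: Multiply by measures and sum:
  2.83 * 0.26 = 0.7358
  6.06 * 1.86 = 11.2716
  4.32 * 1.05 = 4.536
  3.2 * 0.4 = 1.28
Sum = 0.7358 + 11.2716 + 4.536 + 1.28 = 17.8234
Step 3: Take the p-th root:
||f||_1 = (17.8234)^(1/1) = 17.8234


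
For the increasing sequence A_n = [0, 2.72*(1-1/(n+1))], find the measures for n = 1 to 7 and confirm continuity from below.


By continuity of measure from below: if A_n increases to A, then m(A_n) -> m(A).
Here A = [0, 2.72], so m(A) = 2.72
Step 1: a_1 = 2.72*(1 - 1/2) = 1.36, m(A_1) = 1.36
Step 2: a_2 = 2.72*(1 - 1/3) = 1.8133, m(A_2) = 1.8133
Step 3: a_3 = 2.72*(1 - 1/4) = 2.04, m(A_3) = 2.04
Step 4: a_4 = 2.72*(1 - 1/5) = 2.176, m(A_4) = 2.176
Step 5: a_5 = 2.72*(1 - 1/6) = 2.2667, m(A_5) = 2.2667
Step 6: a_6 = 2.72*(1 - 1/7) = 2.3314, m(A_6) = 2.3314
Step 7: a_7 = 2.72*(1 - 1/8) = 2.38, m(A_7) = 2.38
Limit: m(A_n) -> m([0,2.72]) = 2.72


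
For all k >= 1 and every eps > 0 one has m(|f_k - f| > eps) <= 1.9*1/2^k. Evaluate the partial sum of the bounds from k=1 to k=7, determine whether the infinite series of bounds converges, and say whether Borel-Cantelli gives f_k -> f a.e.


Step 1: List the terms 1.9*1/2^k for k = 1 to 7:
  k=1: 0.95
  k=2: 0.475
  k=3: 0.2375
  k=4: 0.11875
  k=5: 0.059375
  k=6: 0.029687
  k=7: 0.014844
Step 2: Partial sum = 0.95 + 0.475 + 0.2375 + 0.11875 + 0.059375 + 0.029687 + 0.014844
     = 1.885156
Step 3: The full series sum_(k>=1) 1.9*1/2^k converges (geometric series with ratio 1/2 < 1; a constant multiple of a convergent series converges).
Step 4: Fix eps > 0. Since sum_k m(|f_k - f| > eps) < infinity, the Borel-Cantelli lemma gives
        m(limsup_k {|f_k - f| > eps}) = 0, i.e. for a.e. x, |f_k(x) - f(x)| <= eps for all large k.
        Applying this with eps = 1/j for j = 1, 2, ... and intersecting the countably many full-measure sets,
        for a.e. x we get limsup_k |f_k(x) - f(x)| <= 1/j for every j, hence f_k -> f almost everywhere.
Conclusion: series converges; Borel-Cantelli yields f_k -> f a.e.


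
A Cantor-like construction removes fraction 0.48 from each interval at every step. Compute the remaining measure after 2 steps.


Step 1: At each step, fraction remaining = 1 - 0.48 = 0.52
Step 2: After 2 steps, measure = (0.52)^2
Step 3: Computing the power step by step:
  After step 1: 0.52
  After step 2: 0.2704
Result = 0.2704


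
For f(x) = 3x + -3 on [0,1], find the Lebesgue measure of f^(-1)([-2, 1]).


f^(-1)([-2, 1]) = {x : -2 <= 3x + -3 <= 1}
Solving: (-2 - -3)/3 <= x <= (1 - -3)/3
= [0.333333, 1.333333]
Intersecting with [0,1]: [0.333333, 1]
Measure = 1 - 0.333333 = 0.666667


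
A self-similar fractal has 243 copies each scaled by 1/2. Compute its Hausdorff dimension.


For a self-similar set with N copies scaled by 1/r:
dim_H = log(N)/log(r) = log(243)/log(2)
= 5.493061/0.693147
= 7.924813


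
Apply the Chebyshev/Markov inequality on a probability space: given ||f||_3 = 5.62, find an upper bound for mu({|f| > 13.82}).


Chebyshev/Markov inequality: mu(|f| > eps) <= (||f||_p / eps)^p
Step 1: ||f||_3 / eps = 5.62 / 13.82 = 0.406657
Step 2: Raise to power p = 3:
  (0.406657)^3 = 0.067249
Step 3: Therefore mu(|f| > 13.82) <= 0.067249


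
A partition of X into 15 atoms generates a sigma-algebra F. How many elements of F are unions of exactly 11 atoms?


Each element of F is a union of some subset of the 15 atoms.
Elements that are unions of exactly 11 atoms correspond to 11-element subsets of the 15 atoms.
Count = C(15, 11) = 15! / (11! * 4!) = 1365.


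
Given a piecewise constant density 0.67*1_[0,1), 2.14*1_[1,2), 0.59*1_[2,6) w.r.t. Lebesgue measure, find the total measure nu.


Integrate each piece of the Radon-Nikodym derivative:
Step 1: integral_0^1 0.67 dx = 0.67*(1-0) = 0.67*1 = 0.67
Step 2: integral_1^2 2.14 dx = 2.14*(2-1) = 2.14*1 = 2.14
Step 3: integral_2^6 0.59 dx = 0.59*(6-2) = 0.59*4 = 2.36
Total: 0.67 + 2.14 + 2.36 = 5.17


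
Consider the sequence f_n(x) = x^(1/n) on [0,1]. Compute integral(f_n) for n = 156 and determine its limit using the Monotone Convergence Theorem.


At n = 156: f_156(x) = x^(1/156).
Step 1: integral(x^(1/156), 0, 1) = [x^(1/156+1) / (1/156+1)] from 0 to 1
     = 1 / (1/156 + 1) = 1 / ((156+1)/156) = 156/(156+1)
     = 156/157 = 0.993631
Step 2: As n -> infinity, f_n(x) = x^(1/n) -> 1 for x in (0,1], and f_n is increasing in n.
By MCT, lim_n integral(f_n) = integral(lim_n f_n) = integral(1, 0, 1) = 1.
Step 3: Verify convergence: 156/157 = 0.993631 -> 1


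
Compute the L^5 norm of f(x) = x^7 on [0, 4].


Step 1: ||f||_5 = (integral_0^4 |x^7|^5 dx)^(1/5)
     = (integral_0^4 x^35 dx)^(1/5)
Step 2: integral_0^4 x^35 dx = [x^36/(36)] from 0 to 4 = 4^36/36
     = 4722366482869645213696/36 = 1.311768e+20
Step 3: ||f||_5 = (1.311768e+20)^(1/5) = 10557.751541


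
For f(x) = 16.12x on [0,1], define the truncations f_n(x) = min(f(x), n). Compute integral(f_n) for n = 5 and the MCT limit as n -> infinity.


f(x) = 16.12x on [0,1]; f_n(x) = min(16.12x, n). At n = 5:
Step 1: f(x) reaches 5 at x = 5/16.12 = 0.310174
Step 2: integral(f_5) = integral(16.12x, 0, 0.310174) + integral(5, 0.310174, 1)
       = 16.12*0.310174^2/2 + 5*(1 - 0.310174)
       = 0.775434 + 3.449132
       = 4.224566
Step 3: As n -> infinity, f_n increases to f, so by MCT integral(f_n) -> integral(f) = 16.12/2 = 8.06.
Convergence: integral(f_5) = 4.224566 -> 8.06 as n -> infinity


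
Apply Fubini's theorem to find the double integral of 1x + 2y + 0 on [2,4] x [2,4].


By Fubini, integrate in x first, then y.
Step 1: Fix y, integrate over x in [2,4]:
  integral(1x + 2y + 0, x=2..4)
  = 1*(4^2 - 2^2)/2 + (2y + 0)*(4 - 2)
  = 6 + (2y + 0)*2
  = 6 + 4y + 0
  = 6 + 4y
Step 2: Integrate over y in [2,4]:
  integral(6 + 4y, y=2..4)
  = 6*2 + 4*(4^2 - 2^2)/2
  = 12 + 24
  = 36


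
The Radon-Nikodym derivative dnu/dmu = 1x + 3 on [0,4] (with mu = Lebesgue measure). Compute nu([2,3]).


nu(A) = integral_A (dnu/dmu) dmu = integral_2^3 (1x + 3) dx
Step 1: Antiderivative F(x) = (1/2)x^2 + 3x
Step 2: F(3) = (1/2)*3^2 + 3*3 = 4.5 + 9 = 13.5
Step 3: F(2) = (1/2)*2^2 + 3*2 = 2 + 6 = 8
Step 4: nu([2,3]) = F(3) - F(2) = 13.5 - 8 = 5.5


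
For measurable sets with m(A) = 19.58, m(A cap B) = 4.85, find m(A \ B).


m(A \ B) = m(A) - m(A n B)
= 19.58 - 4.85
= 14.73


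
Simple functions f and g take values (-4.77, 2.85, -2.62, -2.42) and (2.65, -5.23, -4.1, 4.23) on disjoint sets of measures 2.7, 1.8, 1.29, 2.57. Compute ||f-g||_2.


Step 1: Compute differences f_i - g_i:
  -4.77 - 2.65 = -7.42
  2.85 - -5.23 = 8.08
  -2.62 - -4.1 = 1.48
  -2.42 - 4.23 = -6.65
Step 2: Compute |diff|^2 * measure for each set:
  |-7.42|^2 * 2.7 = 55.0564 * 2.7 = 148.65228
  |8.08|^2 * 1.8 = 65.2864 * 1.8 = 117.51552
  |1.48|^2 * 1.29 = 2.1904 * 1.29 = 2.825616
  |-6.65|^2 * 2.57 = 44.2225 * 2.57 = 113.651825
Step 3: Sum = 382.645241
Step 4: ||f-g||_2 = (382.645241)^(1/2) = 19.56132


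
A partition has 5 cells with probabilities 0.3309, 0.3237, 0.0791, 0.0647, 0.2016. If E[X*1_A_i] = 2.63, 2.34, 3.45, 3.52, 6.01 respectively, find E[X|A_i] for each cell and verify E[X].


For each cell A_i: E[X|A_i] = E[X*1_A_i] / P(A_i)
Step 1: E[X|A_1] = 2.63 / 0.3309 = 7.948021
Step 2: E[X|A_2] = 2.34 / 0.3237 = 7.228916
Step 3: E[X|A_3] = 3.45 / 0.0791 = 43.615676
Step 4: E[X|A_4] = 3.52 / 0.0647 = 54.404946
Step 5: E[X|A_5] = 6.01 / 0.2016 = 29.811508
Verification: E[X] = sum E[X*1_A_i] = 2.63 + 2.34 + 3.45 + 3.52 + 6.01 = 17.95


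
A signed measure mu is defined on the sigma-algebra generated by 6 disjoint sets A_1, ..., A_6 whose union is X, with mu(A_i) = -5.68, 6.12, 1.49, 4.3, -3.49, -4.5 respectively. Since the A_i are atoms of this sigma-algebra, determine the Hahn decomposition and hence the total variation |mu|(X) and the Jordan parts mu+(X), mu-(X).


Step 1: Every measurable set is a union of atoms (the cells / points), so a Hahn decomposition is
  obtained by grouping atoms by sign: P = union of atoms with mu > 0, N = union of the remaining atoms.
  Atoms in P (indices): 2, 3, 4;  atoms in N (indices): 1, 5, 6
  Positive values: 6.12, 1.49, 4.3
  Negative values: -5.68, -3.49, -4.5
Step 2: mu+(X) = mu(P) = sum of positive atom values = 11.91
Step 3: mu-(X) = -mu(N) = sum of |negative atom values| = 13.67
Step 4: |mu|(X) = mu+(X) + mu-(X) = 11.91 + 13.67 = 25.58


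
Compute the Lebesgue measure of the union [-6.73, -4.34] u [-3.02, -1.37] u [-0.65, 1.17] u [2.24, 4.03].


For pairwise disjoint intervals, m(union) = sum of lengths.
= (-4.34 - -6.73) + (-1.37 - -3.02) + (1.17 - -0.65) + (4.03 - 2.24)
= 2.39 + 1.65 + 1.82 + 1.79
= 7.65


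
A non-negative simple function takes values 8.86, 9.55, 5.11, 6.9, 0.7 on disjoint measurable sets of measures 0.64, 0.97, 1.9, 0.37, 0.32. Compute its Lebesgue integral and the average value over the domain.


Step 1: Integral = sum(value_i * measure_i)
= 8.86*0.64 + 9.55*0.97 + 5.11*1.9 + 6.9*0.37 + 0.7*0.32
= 5.6704 + 9.2635 + 9.709 + 2.553 + 0.224
= 27.4199
Step 2: Total measure of domain = 0.64 + 0.97 + 1.9 + 0.37 + 0.32 = 4.2
Step 3: Average value = 27.4199 / 4.2 = 6.528548


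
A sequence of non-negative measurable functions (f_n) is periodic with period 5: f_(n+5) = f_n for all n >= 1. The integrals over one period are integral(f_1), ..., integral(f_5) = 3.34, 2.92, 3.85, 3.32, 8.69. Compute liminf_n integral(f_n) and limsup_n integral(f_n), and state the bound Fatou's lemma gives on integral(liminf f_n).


The sequence (integral(f_n)) is periodic with period 5, repeating the values 3.34, 2.92, 3.85, 3.32, 8.69 indefinitely.
Step 1: For a periodic sequence, every tail (a_m, a_(m+1), ...) contains all 5 period values infinitely often.
Step 2: Hence inf of every tail = min of the period values = min(3.34, 2.92, 3.85, 3.32, 8.69) = 2.92.
        liminf_n integral(f_n) = sup over m of (inf of tail from m) = 2.92.
Step 3: Similarly sup of every tail = max of the period values = 8.69.
        limsup_n integral(f_n) = 8.69.
Step 4: Fatou's lemma: integral(liminf_n f_n) <= liminf_n integral(f_n) = 2.92.
        So the integral of the pointwise liminf is at most 2.92.


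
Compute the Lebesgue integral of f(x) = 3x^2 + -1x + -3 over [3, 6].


The Lebesgue integral of a Riemann-integrable function agrees with the Riemann integral.
Antiderivative F(x) = (3/3)x^3 + (-1/2)x^2 + -3x
F(6) = (3/3)*6^3 + (-1/2)*6^2 + -3*6
     = (3/3)*216 + (-1/2)*36 + -3*6
     = 216 + -18 + -18
     = 180
F(3) = 13.5
Integral = F(6) - F(3) = 180 - 13.5 = 166.5


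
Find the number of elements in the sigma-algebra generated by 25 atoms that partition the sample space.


Each element of the sigma-algebra is a union of some subset of the 25 atoms.
The number of such subsets is 2^25 = 33554432.


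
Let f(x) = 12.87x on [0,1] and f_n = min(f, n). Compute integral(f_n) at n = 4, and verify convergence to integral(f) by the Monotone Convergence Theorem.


f(x) = 12.87x on [0,1]; f_n(x) = min(12.87x, n). At n = 4:
Step 1: f(x) reaches 4 at x = 4/12.87 = 0.3108
Step 2: integral(f_4) = integral(12.87x, 0, 0.3108) + integral(4, 0.3108, 1)
       = 12.87*0.3108^2/2 + 4*(1 - 0.3108)
       = 0.621601 + 2.756799
       = 3.378399
Step 3: As n -> infinity, f_n increases to f, so by MCT integral(f_n) -> integral(f) = 12.87/2 = 6.435.
Convergence: integral(f_4) = 3.378399 -> 6.435 as n -> infinity


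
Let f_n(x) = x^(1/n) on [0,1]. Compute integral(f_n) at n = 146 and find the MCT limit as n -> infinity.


At n = 146: f_146(x) = x^(1/146).
Step 1: integral(x^(1/146), 0, 1) = [x^(1/146+1) / (1/146+1)] from 0 to 1
     = 1 / (1/146 + 1) = 1 / ((146+1)/146) = 146/(146+1)
     = 146/147 = 0.993197
Step 2: As n -> infinity, f_n(x) = x^(1/n) -> 1 for x in (0,1], and f_n is increasing in n.
By MCT, lim_n integral(f_n) = integral(lim_n f_n) = integral(1, 0, 1) = 1.
Step 3: Verify convergence: 146/147 = 0.993197 -> 1


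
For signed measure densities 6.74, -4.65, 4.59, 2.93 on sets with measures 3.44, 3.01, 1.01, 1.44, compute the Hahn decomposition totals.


Step 1: Compute signed measure on each set:
  Set 1: 6.74 * 3.44 = 23.1856
  Set 2: -4.65 * 3.01 = -13.9965
  Set 3: 4.59 * 1.01 = 4.6359
  Set 4: 2.93 * 1.44 = 4.2192
Step 2: Total signed measure = (23.1856) + (-13.9965) + (4.6359) + (4.2192)
     = 18.0442
Step 3: Positive part mu+(X) = sum of positive contributions = 32.0407
Step 4: Negative part mu-(X) = |sum of negative contributions| = 13.9965


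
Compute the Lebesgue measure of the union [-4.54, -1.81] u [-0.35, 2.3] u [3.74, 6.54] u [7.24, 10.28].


For pairwise disjoint intervals, m(union) = sum of lengths.
= (-1.81 - -4.54) + (2.3 - -0.35) + (6.54 - 3.74) + (10.28 - 7.24)
= 2.73 + 2.65 + 2.8 + 3.04
= 11.22


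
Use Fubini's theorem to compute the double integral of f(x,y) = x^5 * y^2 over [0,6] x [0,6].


By Fubini's theorem, the double integral factors as a product of single integrals:
Step 1: integral_0^6 x^5 dx = [x^6/6] from 0 to 6
     = 6^6/6 = 7776
Step 2: integral_0^6 y^2 dy = [y^3/3] from 0 to 6
     = 6^3/3 = 72
Step 3: Double integral = 7776 * 72 = 559872


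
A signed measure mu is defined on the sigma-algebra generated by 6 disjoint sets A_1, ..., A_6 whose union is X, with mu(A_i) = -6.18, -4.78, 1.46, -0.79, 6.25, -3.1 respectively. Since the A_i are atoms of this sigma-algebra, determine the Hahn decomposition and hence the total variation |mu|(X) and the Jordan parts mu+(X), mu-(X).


Step 1: Every measurable set is a union of atoms (the cells / points), so a Hahn decomposition is
  obtained by grouping atoms by sign: P = union of atoms with mu > 0, N = union of the remaining atoms.
  Atoms in P (indices): 3, 5;  atoms in N (indices): 1, 2, 4, 6
  Positive values: 1.46, 6.25
  Negative values: -6.18, -4.78, -0.79, -3.1
Step 2: mu+(X) = mu(P) = sum of positive atom values = 7.71
Step 3: mu-(X) = -mu(N) = sum of |negative atom values| = 14.85
Step 4: |mu|(X) = mu+(X) + mu-(X) = 7.71 + 14.85 = 22.56


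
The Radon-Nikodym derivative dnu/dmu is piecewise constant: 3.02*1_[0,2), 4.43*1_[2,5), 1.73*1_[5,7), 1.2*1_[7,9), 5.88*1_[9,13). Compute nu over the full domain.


Integrate each piece of the Radon-Nikodym derivative:
Step 1: integral_0^2 3.02 dx = 3.02*(2-0) = 3.02*2 = 6.04
Step 2: integral_2^5 4.43 dx = 4.43*(5-2) = 4.43*3 = 13.29
Step 3: integral_5^7 1.73 dx = 1.73*(7-5) = 1.73*2 = 3.46
Step 4: integral_7^9 1.2 dx = 1.2*(9-7) = 1.2*2 = 2.4
Step 5: integral_9^13 5.88 dx = 5.88*(13-9) = 5.88*4 = 23.52
Total: 6.04 + 13.29 + 3.46 + 2.4 + 23.52 = 48.71


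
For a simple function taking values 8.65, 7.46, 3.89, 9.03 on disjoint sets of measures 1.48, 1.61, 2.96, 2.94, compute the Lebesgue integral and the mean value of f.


Step 1: Integral = sum(value_i * measure_i)
= 8.65*1.48 + 7.46*1.61 + 3.89*2.96 + 9.03*2.94
= 12.802 + 12.0106 + 11.5144 + 26.5482
= 62.8752
Step 2: Total measure of domain = 1.48 + 1.61 + 2.96 + 2.94 = 8.99
Step 3: Average value = 62.8752 / 8.99 = 6.993904


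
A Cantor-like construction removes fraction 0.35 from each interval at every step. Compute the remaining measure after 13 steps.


Step 1: At each step, fraction remaining = 1 - 0.35 = 0.65
Step 2: After 13 steps, measure = (0.65)^13
Result = 0.003697


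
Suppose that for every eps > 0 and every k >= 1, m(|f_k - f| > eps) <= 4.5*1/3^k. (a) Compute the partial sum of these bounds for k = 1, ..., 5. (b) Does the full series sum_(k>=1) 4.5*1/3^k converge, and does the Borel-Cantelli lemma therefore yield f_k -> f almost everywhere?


Step 1: List the terms 4.5*1/3^k for k = 1 to 5:
  k=1: 1.5
  k=2: 0.5
  k=3: 0.166667
  k=4: 0.055556
  k=5: 0.018519
Step 2: Partial sum = 1.5 + 0.5 + 0.166667 + 0.055556 + 0.018519
     = 2.240741
Step 3: The full series sum_(k>=1) 4.5*1/3^k converges (geometric series with ratio 1/3 < 1; a constant multiple of a convergent series converges).
Step 4: Fix eps > 0. Since sum_k m(|f_k - f| > eps) < infinity, the Borel-Cantelli lemma gives
        m(limsup_k {|f_k - f| > eps}) = 0, i.e. for a.e. x, |f_k(x) - f(x)| <= eps for all large k.
        Applying this with eps = 1/j for j = 1, 2, ... and intersecting the countably many full-measure sets,
        for a.e. x we get limsup_k |f_k(x) - f(x)| <= 1/j for every j, hence f_k -> f almost everywhere.
Conclusion: series converges; Borel-Cantelli yields f_k -> f a.e.


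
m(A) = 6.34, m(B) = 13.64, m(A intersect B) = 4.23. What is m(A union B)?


By inclusion-exclusion: m(A u B) = m(A) + m(B) - m(A n B)
= 6.34 + 13.64 - 4.23
= 15.75


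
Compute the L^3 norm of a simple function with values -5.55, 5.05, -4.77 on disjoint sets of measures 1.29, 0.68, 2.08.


Step 1: Compute |f_i|^3 for each value:
  |-5.55|^3 = 170.953875
  |5.05|^3 = 128.787625
  |-4.77|^3 = 108.531333
Step 2: Multiply by measures and sum:
  170.953875 * 1.29 = 220.530499
  128.787625 * 0.68 = 87.575585
  108.531333 * 2.08 = 225.745173
Sum = 220.530499 + 87.575585 + 225.745173 = 533.851256
Step 3: Take the p-th root:
||f||_3 = (533.851256)^(1/3) = 8.112227


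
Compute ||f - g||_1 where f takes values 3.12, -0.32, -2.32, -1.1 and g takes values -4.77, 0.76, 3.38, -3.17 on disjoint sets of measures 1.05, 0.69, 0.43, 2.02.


Step 1: Compute differences f_i - g_i:
  3.12 - -4.77 = 7.89
  -0.32 - 0.76 = -1.08
  -2.32 - 3.38 = -5.7
  -1.1 - -3.17 = 2.07
Step 2: Compute |diff|^1 * measure for each set:
  |7.89|^1 * 1.05 = 7.89 * 1.05 = 8.2845
  |-1.08|^1 * 0.69 = 1.08 * 0.69 = 0.7452
  |-5.7|^1 * 0.43 = 5.7 * 0.43 = 2.451
  |2.07|^1 * 2.02 = 2.07 * 2.02 = 4.1814
Step 3: Sum = 15.6621
Step 4: ||f-g||_1 = (15.6621)^(1/1) = 15.6621


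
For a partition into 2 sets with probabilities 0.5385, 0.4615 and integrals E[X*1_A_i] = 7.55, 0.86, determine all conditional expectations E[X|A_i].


For each cell A_i: E[X|A_i] = E[X*1_A_i] / P(A_i)
Step 1: E[X|A_1] = 7.55 / 0.5385 = 14.020427
Step 2: E[X|A_2] = 0.86 / 0.4615 = 1.863489
Verification: E[X] = sum E[X*1_A_i] = 7.55 + 0.86 = 8.41


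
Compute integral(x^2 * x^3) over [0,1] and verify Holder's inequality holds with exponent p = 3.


Step 1: Exact integral of f*g = integral(x^5, 0, 1) = 1/6
     = 0.166667
Step 2: Holder bound with p=3, q=1.5:
  ||f||_p = (integral x^6 dx)^(1/3) = (1/7)^(1/3) = 0.522758
  ||g||_q = (integral x^4.5 dx)^(1/1.5) = (1/5.5)^(1/1.5) = 0.320941
Step 3: Holder bound = ||f||_p * ||g||_q = 0.522758 * 0.320941 = 0.167774
Verification: 0.166667 <= 0.167774 (Holder holds)


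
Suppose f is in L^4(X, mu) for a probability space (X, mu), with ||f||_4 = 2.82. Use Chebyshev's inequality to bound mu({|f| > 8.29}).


Chebyshev/Markov inequality: mu(|f| > eps) <= (||f||_p / eps)^p
Step 1: ||f||_4 / eps = 2.82 / 8.29 = 0.340169
Step 2: Raise to power p = 4:
  (0.340169)^4 = 0.01339
Step 3: Therefore mu(|f| > 8.29) <= 0.01339


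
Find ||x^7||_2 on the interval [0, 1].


Step 1: ||f||_2 = (integral_0^1 |x^7|^2 dx)^(1/2)
     = (integral_0^1 x^14 dx)^(1/2)
Step 2: integral_0^1 x^14 dx = [x^15/(15)] from 0 to 1 = 1^15/15
     = 1/15 = 0.066667
Step 3: ||f||_2 = (0.066667)^(1/2) = 0.258199


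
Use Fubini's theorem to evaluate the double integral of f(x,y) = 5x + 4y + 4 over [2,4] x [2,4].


By Fubini, integrate in x first, then y.
Step 1: Fix y, integrate over x in [2,4]:
  integral(5x + 4y + 4, x=2..4)
  = 5*(4^2 - 2^2)/2 + (4y + 4)*(4 - 2)
  = 30 + (4y + 4)*2
  = 30 + 8y + 8
  = 38 + 8y
Step 2: Integrate over y in [2,4]:
  integral(38 + 8y, y=2..4)
  = 38*2 + 8*(4^2 - 2^2)/2
  = 76 + 48
  = 124


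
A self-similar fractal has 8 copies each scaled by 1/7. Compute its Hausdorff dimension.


For a self-similar set with N copies scaled by 1/r:
dim_H = log(N)/log(r) = log(8)/log(7)
= 2.079442/1.94591
= 1.068622


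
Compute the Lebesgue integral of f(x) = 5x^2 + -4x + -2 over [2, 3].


The Lebesgue integral of a Riemann-integrable function agrees with the Riemann integral.
Antiderivative F(x) = (5/3)x^3 + (-4/2)x^2 + -2x
F(3) = (5/3)*3^3 + (-4/2)*3^2 + -2*3
     = (5/3)*27 + (-4/2)*9 + -2*3
     = 45 + -18 + -6
     = 21
F(2) = 1.333333
Integral = F(3) - F(2) = 21 - 1.333333 = 19.666667


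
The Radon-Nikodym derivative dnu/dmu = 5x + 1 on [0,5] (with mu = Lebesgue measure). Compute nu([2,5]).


nu(A) = integral_A (dnu/dmu) dmu = integral_2^5 (5x + 1) dx
Step 1: Antiderivative F(x) = (5/2)x^2 + 1x
Step 2: F(5) = (5/2)*5^2 + 1*5 = 62.5 + 5 = 67.5
Step 3: F(2) = (5/2)*2^2 + 1*2 = 10 + 2 = 12
Step 4: nu([2,5]) = F(5) - F(2) = 67.5 - 12 = 55.5


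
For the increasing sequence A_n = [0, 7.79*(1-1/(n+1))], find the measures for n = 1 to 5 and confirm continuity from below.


By continuity of measure from below: if A_n increases to A, then m(A_n) -> m(A).
Here A = [0, 7.79], so m(A) = 7.79
Step 1: a_1 = 7.79*(1 - 1/2) = 3.895, m(A_1) = 3.895
Step 2: a_2 = 7.79*(1 - 1/3) = 5.1933, m(A_2) = 5.1933
Step 3: a_3 = 7.79*(1 - 1/4) = 5.8425, m(A_3) = 5.8425
Step 4: a_4 = 7.79*(1 - 1/5) = 6.232, m(A_4) = 6.232
Step 5: a_5 = 7.79*(1 - 1/6) = 6.4917, m(A_5) = 6.4917
Limit: m(A_n) -> m([0,7.79]) = 7.79


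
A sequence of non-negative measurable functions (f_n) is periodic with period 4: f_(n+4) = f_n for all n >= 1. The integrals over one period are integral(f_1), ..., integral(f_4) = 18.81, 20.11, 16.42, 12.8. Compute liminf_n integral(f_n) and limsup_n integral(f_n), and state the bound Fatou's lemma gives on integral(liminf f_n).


The sequence (integral(f_n)) is periodic with period 4, repeating the values 18.81, 20.11, 16.42, 12.8 indefinitely.
Step 1: For a periodic sequence, every tail (a_m, a_(m+1), ...) contains all 4 period values infinitely often.
Step 2: Hence inf of every tail = min of the period values = min(18.81, 20.11, 16.42, 12.8) = 12.8.
        liminf_n integral(f_n) = sup over m of (inf of tail from m) = 12.8.
Step 3: Similarly sup of every tail = max of the period values = 20.11.
        limsup_n integral(f_n) = 20.11.
Step 4: Fatou's lemma: integral(liminf_n f_n) <= liminf_n integral(f_n) = 12.8.
        So the integral of the pointwise liminf is at most 12.8.


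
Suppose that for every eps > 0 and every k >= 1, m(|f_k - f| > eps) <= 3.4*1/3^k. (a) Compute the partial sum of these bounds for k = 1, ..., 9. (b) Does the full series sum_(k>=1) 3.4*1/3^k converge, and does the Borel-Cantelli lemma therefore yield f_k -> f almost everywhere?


Step 1: List the terms 3.4*1/3^k for k = 1 to 9:
  k=1: 1.133333
  k=2: 0.377778
  k=3: 0.125926
  k=4: 0.041975
  k=5: 0.013992
  k=6: 0.004664
  k=7: 0.001555
  k=8: 5.182137e-04
  k=9: 1.727379e-04
Step 2: Partial sum = 1.133333 + 0.377778 + 0.125926 + 0.041975 + 0.013992 + 0.004664 + 0.001555 + 5.182137e-04 + 1.727379e-04
     = 1.699914
Step 3: The full series sum_(k>=1) 3.4*1/3^k converges (geometric series with ratio 1/3 < 1; a constant multiple of a convergent series converges).
Step 4: Fix eps > 0. Since sum_k m(|f_k - f| > eps) < infinity, the Borel-Cantelli lemma gives
        m(limsup_k {|f_k - f| > eps}) = 0, i.e. for a.e. x, |f_k(x) - f(x)| <= eps for all large k.
        Applying this with eps = 1/j for j = 1, 2, ... and intersecting the countably many full-measure sets,
        for a.e. x we get limsup_k |f_k(x) - f(x)| <= 1/j for every j, hence f_k -> f almost everywhere.
Conclusion: series converges; Borel-Cantelli yields f_k -> f a.e.


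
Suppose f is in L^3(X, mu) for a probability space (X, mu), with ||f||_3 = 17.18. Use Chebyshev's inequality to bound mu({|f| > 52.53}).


Chebyshev/Markov inequality: mu(|f| > eps) <= (||f||_p / eps)^p
Step 1: ||f||_3 / eps = 17.18 / 52.53 = 0.327051
Step 2: Raise to power p = 3:
  (0.327051)^3 = 0.034982
Step 3: Therefore mu(|f| > 52.53) <= 0.034982


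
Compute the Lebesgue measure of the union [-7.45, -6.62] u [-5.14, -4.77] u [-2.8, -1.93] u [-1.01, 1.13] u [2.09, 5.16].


For pairwise disjoint intervals, m(union) = sum of lengths.
= (-6.62 - -7.45) + (-4.77 - -5.14) + (-1.93 - -2.8) + (1.13 - -1.01) + (5.16 - 2.09)
= 0.83 + 0.37 + 0.87 + 2.14 + 3.07
= 7.28


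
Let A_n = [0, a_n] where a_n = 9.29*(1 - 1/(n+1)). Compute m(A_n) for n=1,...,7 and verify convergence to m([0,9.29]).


By continuity of measure from below: if A_n increases to A, then m(A_n) -> m(A).
Here A = [0, 9.29], so m(A) = 9.29
Step 1: a_1 = 9.29*(1 - 1/2) = 4.645, m(A_1) = 4.645
Step 2: a_2 = 9.29*(1 - 1/3) = 6.1933, m(A_2) = 6.1933
Step 3: a_3 = 9.29*(1 - 1/4) = 6.9675, m(A_3) = 6.9675
Step 4: a_4 = 9.29*(1 - 1/5) = 7.432, m(A_4) = 7.432
Step 5: a_5 = 9.29*(1 - 1/6) = 7.7417, m(A_5) = 7.7417
Step 6: a_6 = 9.29*(1 - 1/7) = 7.9629, m(A_6) = 7.9629
Step 7: a_7 = 9.29*(1 - 1/8) = 8.1288, m(A_7) = 8.1288
Limit: m(A_n) -> m([0,9.29]) = 9.29


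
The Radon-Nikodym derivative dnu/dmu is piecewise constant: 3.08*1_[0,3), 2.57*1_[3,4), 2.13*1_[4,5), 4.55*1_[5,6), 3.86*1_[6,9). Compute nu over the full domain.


Integrate each piece of the Radon-Nikodym derivative:
Step 1: integral_0^3 3.08 dx = 3.08*(3-0) = 3.08*3 = 9.24
Step 2: integral_3^4 2.57 dx = 2.57*(4-3) = 2.57*1 = 2.57
Step 3: integral_4^5 2.13 dx = 2.13*(5-4) = 2.13*1 = 2.13
Step 4: integral_5^6 4.55 dx = 4.55*(6-5) = 4.55*1 = 4.55
Step 5: integral_6^9 3.86 dx = 3.86*(9-6) = 3.86*3 = 11.58
Total: 9.24 + 2.57 + 2.13 + 4.55 + 11.58 = 30.07


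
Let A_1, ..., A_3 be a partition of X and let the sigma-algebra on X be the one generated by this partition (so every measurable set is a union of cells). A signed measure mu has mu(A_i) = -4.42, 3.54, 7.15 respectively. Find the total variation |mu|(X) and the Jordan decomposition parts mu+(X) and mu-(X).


Step 1: Every measurable set is a union of atoms (the cells / points), so a Hahn decomposition is
  obtained by grouping atoms by sign: P = union of atoms with mu > 0, N = union of the remaining atoms.
  Atoms in P (indices): 2, 3;  atoms in N (indices): 1
  Positive values: 3.54, 7.15
  Negative values: -4.42
Step 2: mu+(X) = mu(P) = sum of positive atom values = 10.69
Step 3: mu-(X) = -mu(N) = sum of |negative atom values| = 4.42
Step 4: |mu|(X) = mu+(X) + mu-(X) = 10.69 + 4.42 = 15.11


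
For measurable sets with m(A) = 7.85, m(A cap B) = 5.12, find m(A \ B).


m(A \ B) = m(A) - m(A n B)
= 7.85 - 5.12
= 2.73


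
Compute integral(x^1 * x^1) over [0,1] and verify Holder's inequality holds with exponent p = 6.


Step 1: Exact integral of f*g = integral(x^2, 0, 1) = 1/3
     = 0.333333
Step 2: Holder bound with p=6, q=1.2:
  ||f||_p = (integral x^6 dx)^(1/6) = (1/7)^(1/6) = 0.72302
  ||g||_q = (integral x^1.2 dx)^(1/1.2) = (1/2.2)^(1/1.2) = 0.518379
Step 3: Holder bound = ||f||_p * ||g||_q = 0.72302 * 0.518379 = 0.374799
Verification: 0.333333 <= 0.374799 (Holder holds)


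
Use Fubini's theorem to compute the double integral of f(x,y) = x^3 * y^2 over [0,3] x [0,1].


By Fubini's theorem, the double integral factors as a product of single integrals:
Step 1: integral_0^3 x^3 dx = [x^4/4] from 0 to 3
     = 3^4/4 = 20.25
Step 2: integral_0^1 y^2 dy = [y^3/3] from 0 to 1
     = 1^3/3 = 0.333333
Step 3: Double integral = 20.25 * 0.333333 = 6.75


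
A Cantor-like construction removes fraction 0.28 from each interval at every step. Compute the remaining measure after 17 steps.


Step 1: At each step, fraction remaining = 1 - 0.28 = 0.72
Step 2: After 17 steps, measure = (0.72)^17
Result = 0.003755


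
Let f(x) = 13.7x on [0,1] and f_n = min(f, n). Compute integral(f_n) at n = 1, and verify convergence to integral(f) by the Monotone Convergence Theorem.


f(x) = 13.7x on [0,1]; f_n(x) = min(13.7x, n). At n = 1:
Step 1: f(x) reaches 1 at x = 1/13.7 = 0.072993
Step 2: integral(f_1) = integral(13.7x, 0, 0.072993) + integral(1, 0.072993, 1)
       = 13.7*0.072993^2/2 + 1*(1 - 0.072993)
       = 0.036496 + 0.927007
       = 0.963504
Step 3: As n -> infinity, f_n increases to f, so by MCT integral(f_n) -> integral(f) = 13.7/2 = 6.85.
Convergence: integral(f_1) = 0.963504 -> 6.85 as n -> infinity


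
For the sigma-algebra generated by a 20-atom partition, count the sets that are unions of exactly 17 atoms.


Each element of F is a union of some subset of the 20 atoms.
Elements that are unions of exactly 17 atoms correspond to 17-element subsets of the 20 atoms.
Count = C(20, 17) = 20! / (17! * 3!) = 1140.


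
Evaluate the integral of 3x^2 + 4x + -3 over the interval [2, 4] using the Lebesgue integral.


The Lebesgue integral of a Riemann-integrable function agrees with the Riemann integral.
Antiderivative F(x) = (3/3)x^3 + (4/2)x^2 + -3x
F(4) = (3/3)*4^3 + (4/2)*4^2 + -3*4
     = (3/3)*64 + (4/2)*16 + -3*4
     = 64 + 32 + -12
     = 84
F(2) = 10
Integral = F(4) - F(2) = 84 - 10 = 74


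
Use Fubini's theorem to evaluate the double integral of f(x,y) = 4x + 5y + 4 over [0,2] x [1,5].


By Fubini, integrate in x first, then y.
Step 1: Fix y, integrate over x in [0,2]:
  integral(4x + 5y + 4, x=0..2)
  = 4*(2^2 - 0^2)/2 + (5y + 4)*(2 - 0)
  = 8 + (5y + 4)*2
  = 8 + 10y + 8
  = 16 + 10y
Step 2: Integrate over y in [1,5]:
  integral(16 + 10y, y=1..5)
  = 16*4 + 10*(5^2 - 1^2)/2
  = 64 + 120
  = 184


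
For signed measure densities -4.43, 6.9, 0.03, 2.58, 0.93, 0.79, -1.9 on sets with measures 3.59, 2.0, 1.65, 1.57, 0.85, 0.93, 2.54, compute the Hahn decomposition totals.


Step 1: Compute signed measure on each set:
  Set 1: -4.43 * 3.59 = -15.9037
  Set 2: 6.9 * 2.0 = 13.8
  Set 3: 0.03 * 1.65 = 0.0495
  Set 4: 2.58 * 1.57 = 4.0506
  Set 5: 0.93 * 0.85 = 0.7905
  Set 6: 0.79 * 0.93 = 0.7347
  Set 7: -1.9 * 2.54 = -4.826
Step 2: Total signed measure = (-15.9037) + (13.8) + (0.0495) + (4.0506) + (0.7905) + (0.7347) + (-4.826)
     = -1.3044
Step 3: Positive part mu+(X) = sum of positive contributions = 19.4253
Step 4: Negative part mu-(X) = |sum of negative contributions| = 20.7297


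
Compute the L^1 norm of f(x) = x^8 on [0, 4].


Step 1: ||f||_1 = (integral_0^4 |x^8|^1 dx)^(1/1)
     = (integral_0^4 x^8 dx)^(1/1)
Step 2: integral_0^4 x^8 dx = [x^9/(9)] from 0 to 4 = 4^9/9
     = 262144/9 = 29127.111111
Step 3: ||f||_1 = (29127.111111)^(1/1) = 29127.111111


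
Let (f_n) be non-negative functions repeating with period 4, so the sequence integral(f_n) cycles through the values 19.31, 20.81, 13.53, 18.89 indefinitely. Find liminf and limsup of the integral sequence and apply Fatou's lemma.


The sequence (integral(f_n)) is periodic with period 4, repeating the values 19.31, 20.81, 13.53, 18.89 indefinitely.
Step 1: For a periodic sequence, every tail (a_m, a_(m+1), ...) contains all 4 period values infinitely often.
Step 2: Hence inf of every tail = min of the period values = min(19.31, 20.81, 13.53, 18.89) = 13.53.
        liminf_n integral(f_n) = sup over m of (inf of tail from m) = 13.53.
Step 3: Similarly sup of every tail = max of the period values = 20.81.
        limsup_n integral(f_n) = 20.81.
Step 4: Fatou's lemma: integral(liminf_n f_n) <= liminf_n integral(f_n) = 13.53.
        So the integral of the pointwise liminf is at most 13.53.
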